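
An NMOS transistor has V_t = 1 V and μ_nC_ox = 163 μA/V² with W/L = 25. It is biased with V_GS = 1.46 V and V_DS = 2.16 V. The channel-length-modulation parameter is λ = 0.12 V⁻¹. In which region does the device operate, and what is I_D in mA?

Saturation; I_D = 0.543 mA

k_n = μ_nC_ox · (W/L) = 4.075 mA/V².
V_ov = V_GS − V_t = 1.46 − 1 = 0.46 V.
Since V_DS = 2.16 V ≥ V_ov = 0.46 V, the device is in saturation.
I_D = ½ k_n V_ov² (1 + λ V_DS) = 0.5 × 4.075 × 0.46² × (1 + 0.12 × 2.16) = 0.543 mA.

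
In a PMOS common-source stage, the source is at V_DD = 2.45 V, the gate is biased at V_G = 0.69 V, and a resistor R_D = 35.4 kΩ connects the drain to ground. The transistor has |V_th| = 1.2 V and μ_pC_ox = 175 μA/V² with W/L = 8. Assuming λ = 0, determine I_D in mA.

V_SG = V_DD − V_G = 2.45 − 0.69 = 1.76 V, so V_ov = 1.76 − 1.2 = 0.56 V.
k_p = μ_pC_ox · (W/L) = 1.4 mA/V².
Assume saturation: I_D = ½ k_p V_ov² = 0.5 × 1.4 × 0.56² = 0.22 mA, giving V_SD = V_DD − I_D R_D = 2.45 − 0.22 × 35.4 = -5.32 V.
But -5.32 V < V_ov = 0.56 V, so the device is actually in triode.
In triode I_D = k_p[V_ov V_SD − ½ V_SD²] and I_D = (V_DD − V_SD)/R_D. Equating: 24.8 V_SD² − 28.75 V_SD + 2.45 = 0, giving V_SD = 0.0926 V (the root below V_ov).
I_D = (2.45 − 0.0926) / 35.4 = 0.0666 mA.

I_D = 0.0666 mA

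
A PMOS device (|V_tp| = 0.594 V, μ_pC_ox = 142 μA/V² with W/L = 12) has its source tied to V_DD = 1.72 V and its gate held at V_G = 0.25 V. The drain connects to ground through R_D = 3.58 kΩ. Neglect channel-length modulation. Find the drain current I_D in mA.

I_D = 0.391 mA

V_SG = V_DD − V_G = 1.72 − 0.25 = 1.47 V, so V_ov = 1.47 − 0.594 = 0.876 V.
k_p = μ_pC_ox · (W/L) = 1.704 mA/V².
Assume saturation: I_D = ½ k_p V_ov² = 0.5 × 1.704 × 0.876² = 0.654 mA, giving V_SD = V_DD − I_D R_D = 1.72 − 0.654 × 3.58 = -0.621 V.
But -0.621 V < V_ov = 0.876 V, so the device is actually in triode.
In triode I_D = k_p[V_ov V_SD − ½ V_SD²] and I_D = (V_DD − V_SD)/R_D. Equating: 3.05 V_SD² − 6.344 V_SD + 1.72 = 0, giving V_SD = 0.321 V (the root below V_ov).
I_D = (1.72 − 0.321) / 3.58 = 0.391 mA.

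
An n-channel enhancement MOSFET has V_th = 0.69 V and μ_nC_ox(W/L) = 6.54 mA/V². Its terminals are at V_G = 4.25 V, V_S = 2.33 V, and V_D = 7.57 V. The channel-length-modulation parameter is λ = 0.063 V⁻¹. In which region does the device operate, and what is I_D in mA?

Saturation; I_D = 6.58 mA

V_GS = V_G − V_S = 4.25 − 2.33 = 1.92 V; V_DS = V_D − V_S = 7.57 − 2.33 = 5.24 V.
V_ov = V_GS − V_th = 1.92 − 0.69 = 1.23 V.
Since V_DS = 5.24 V ≥ V_ov = 1.23 V, the device is in saturation.
I_D = ½ k_n V_ov² (1 + λ V_DS) = 0.5 × 6.54 × 1.23² × (1 + 0.063 × 5.24) = 6.58 mA.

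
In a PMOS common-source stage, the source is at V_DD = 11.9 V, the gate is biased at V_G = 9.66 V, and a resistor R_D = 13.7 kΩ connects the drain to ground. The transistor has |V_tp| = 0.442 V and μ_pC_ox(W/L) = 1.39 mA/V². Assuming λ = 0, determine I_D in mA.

V_SG = V_DD − V_G = 11.9 − 9.66 = 2.24 V, so V_ov = 2.24 − 0.442 = 1.8 V.
Assume saturation: I_D = ½ k_p V_ov² = 0.5 × 1.39 × 1.8² = 2.25 mA, giving V_SD = V_DD − I_D R_D = 11.9 − 2.25 × 13.7 = -18.9 V.
But -18.9 V < V_ov = 1.8 V, so the device is actually in triode.
In triode I_D = k_p[V_ov V_SD − ½ V_SD²] and I_D = (V_DD − V_SD)/R_D. Equating: 9.52 V_SD² − 35.24 V_SD + 11.9 = 0, giving V_SD = 0.376 V (the root below V_ov).
I_D = (11.9 − 0.376) / 13.7 = 0.841 mA.

I_D = 0.841 mA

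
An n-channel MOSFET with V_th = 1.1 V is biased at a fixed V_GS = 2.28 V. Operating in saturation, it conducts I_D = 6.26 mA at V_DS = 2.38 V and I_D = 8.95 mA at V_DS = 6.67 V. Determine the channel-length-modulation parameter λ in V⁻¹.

With V_GS fixed, I_D ∝ (1 + λ V_DS) in saturation, so I_D2/I_D1 = (1 + λ V_DS2)/(1 + λ V_DS1).
8.95/6.26 = 1.43 = (1 + 6.67 λ)/(1 + 2.38 λ).
Solving: λ (I_D1 V_DS2 − I_D2 V_DS1) = I_D2 − I_D1, so λ = (8.95 − 6.26) / (6.26 × 6.67 − 8.95 × 2.38) = 2.69 / 20.5 = 0.132 V⁻¹.

λ = 0.132 V⁻¹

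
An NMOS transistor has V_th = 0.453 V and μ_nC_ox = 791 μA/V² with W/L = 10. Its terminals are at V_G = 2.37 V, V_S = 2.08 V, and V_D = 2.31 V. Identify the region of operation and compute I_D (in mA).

Cutoff; I_D = 0 mA

V_GS = V_G − V_S = 2.37 − 2.08 = 0.29 V; V_DS = V_D − V_S = 2.31 − 2.08 = 0.23 V.
V_GS = 0.29 V < V_th = 0.453 V, so the transistor is in cutoff.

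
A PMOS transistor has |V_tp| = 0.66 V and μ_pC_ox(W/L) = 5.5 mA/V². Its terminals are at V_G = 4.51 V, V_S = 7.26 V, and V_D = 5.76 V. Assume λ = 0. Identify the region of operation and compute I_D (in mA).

V_SG = V_S − V_G = 7.26 − 4.51 = 2.75 V; V_SD = V_S − V_D = 7.26 − 5.76 = 1.5 V.
V_ov = V_SG − |V_tp| = 2.75 − 0.66 = 2.09 V.
Since V_SD = 1.5 V < V_ov = 2.09 V, the device is in the triode region.
I_D = k_p [V_ov · V_SD − ½ V_SD²] = 5.5 × [2.09 × 1.5 − 0.5 × 1.5²] = 11.1 mA.

Triode; I_D = 11.1 mA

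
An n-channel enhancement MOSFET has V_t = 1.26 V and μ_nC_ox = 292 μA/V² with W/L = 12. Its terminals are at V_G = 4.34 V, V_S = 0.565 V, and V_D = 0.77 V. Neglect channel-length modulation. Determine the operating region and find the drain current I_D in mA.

Triode; I_D = 1.73 mA

V_GS = V_G − V_S = 4.34 − 0.565 = 3.77 V; V_DS = V_D − V_S = 0.77 − 0.565 = 0.205 V.
k_n = μ_nC_ox · (W/L) = 3.504 mA/V².
V_ov = V_GS − V_t = 3.77 − 1.26 = 2.51 V.
Since V_DS = 0.205 V < V_ov = 2.51 V, the device is in the triode region.
I_D = k_n [V_ov · V_DS − ½ V_DS²] = 3.504 × [2.51 × 0.205 − 0.5 × 0.205²] = 1.73 mA.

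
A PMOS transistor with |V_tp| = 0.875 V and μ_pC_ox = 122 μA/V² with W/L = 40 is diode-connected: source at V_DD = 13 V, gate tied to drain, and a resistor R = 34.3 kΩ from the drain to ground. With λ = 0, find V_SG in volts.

V_SG = 1.25 V

With gate tied to drain, V_SG = V_SD ≥ V_SG − |V_tp|, so the device is in saturation.
k_p = μ_pC_ox · (W/L) = 4.88 mA/V².
KCL at the drain: ½ k_p (V_SG − |V_tp|)² = (V_DD − V_SG)/R.
Let x = V_SG − 0.875. Then 83.7 x² + x − 12.12 = 0, giving x = 0.375 V (positive root), so V_SG = 1.25 V.
I_D = (V_DD − V_SG)/R = (13 − 1.25) / 34.3 = 0.343 mA.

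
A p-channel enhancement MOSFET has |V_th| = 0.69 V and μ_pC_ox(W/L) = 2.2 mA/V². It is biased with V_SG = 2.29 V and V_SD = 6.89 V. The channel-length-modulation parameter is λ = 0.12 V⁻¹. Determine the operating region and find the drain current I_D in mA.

Saturation; I_D = 5.14 mA

V_ov = V_SG − |V_th| = 2.29 − 0.69 = 1.6 V.
Since V_SD = 6.89 V ≥ V_ov = 1.6 V, the device is in saturation.
I_D = ½ k_p V_ov² (1 + λ V_SD) = 0.5 × 2.2 × 1.6² × (1 + 0.12 × 6.89) = 5.14 mA.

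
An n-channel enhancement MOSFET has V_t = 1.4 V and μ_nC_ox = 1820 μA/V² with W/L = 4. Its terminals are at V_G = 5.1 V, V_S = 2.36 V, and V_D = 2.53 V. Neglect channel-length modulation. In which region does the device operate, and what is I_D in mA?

V_GS = V_G − V_S = 5.1 − 2.36 = 2.74 V; V_DS = V_D − V_S = 2.53 − 2.36 = 0.17 V.
k_n = μ_nC_ox · (W/L) = 7.28 mA/V².
V_ov = V_GS − V_t = 2.74 − 1.4 = 1.34 V.
Since V_DS = 0.17 V < V_ov = 1.34 V, the device is in the triode region.
I_D = k_n [V_ov · V_DS − ½ V_DS²] = 7.28 × [1.34 × 0.17 − 0.5 × 0.17²] = 1.55 mA.

Triode; I_D = 1.55 mA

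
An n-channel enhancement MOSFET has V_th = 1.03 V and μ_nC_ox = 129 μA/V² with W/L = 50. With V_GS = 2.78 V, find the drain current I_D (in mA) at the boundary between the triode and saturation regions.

I_D = 9.88 mA

At the boundary V_DS = V_ov = V_GS − V_th = 2.78 − 1.03 = 1.75 V.
k_n = μ_nC_ox · (W/L) = 6.45 mA/V².
I_D = ½ k_n V_ov² = 0.5 × 6.45 × 1.75² = 9.88 mA.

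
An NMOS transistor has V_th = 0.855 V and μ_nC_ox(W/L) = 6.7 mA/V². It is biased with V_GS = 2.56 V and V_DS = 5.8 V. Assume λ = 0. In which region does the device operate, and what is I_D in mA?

V_ov = V_GS − V_th = 2.56 − 0.855 = 1.71 V.
Since V_DS = 5.8 V ≥ V_ov = 1.71 V, the device is in saturation.
I_D = ½ k_n V_ov² = 0.5 × 6.7 × 1.71² = 9.74 mA.

Saturation; I_D = 9.74 mA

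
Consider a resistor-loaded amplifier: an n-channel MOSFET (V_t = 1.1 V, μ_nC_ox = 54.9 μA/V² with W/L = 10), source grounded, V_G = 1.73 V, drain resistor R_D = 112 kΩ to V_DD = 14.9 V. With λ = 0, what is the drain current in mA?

V_GS = V_G = 1.73 V, so V_ov = 1.73 − 1.1 = 0.63 V.
k_n = μ_nC_ox · (W/L) = 0.549 mA/V².
Assume saturation: I_D = ½ k_n V_ov² = 0.5 × 0.549 × 0.63² = 0.109 mA, giving V_DS = V_DD − I_D R_D = 14.9 − 0.109 × 112 = 2.7 V.
V_DS = 2.7 V ≥ V_ov = 0.63 V, confirming saturation.

I_D = 0.109 mA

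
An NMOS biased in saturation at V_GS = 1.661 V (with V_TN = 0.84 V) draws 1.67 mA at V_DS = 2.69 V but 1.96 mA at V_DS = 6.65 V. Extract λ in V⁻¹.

With V_GS fixed, I_D ∝ (1 + λ V_DS) in saturation, so I_D2/I_D1 = (1 + λ V_DS2)/(1 + λ V_DS1).
1.96/1.67 = 1.174 = (1 + 6.65 λ)/(1 + 2.69 λ).
Solving: λ (I_D1 V_DS2 − I_D2 V_DS1) = I_D2 − I_D1, so λ = (1.96 − 1.67) / (1.67 × 6.65 − 1.96 × 2.69) = 0.29 / 5.83 = 0.0497 V⁻¹.

λ = 0.0497 V⁻¹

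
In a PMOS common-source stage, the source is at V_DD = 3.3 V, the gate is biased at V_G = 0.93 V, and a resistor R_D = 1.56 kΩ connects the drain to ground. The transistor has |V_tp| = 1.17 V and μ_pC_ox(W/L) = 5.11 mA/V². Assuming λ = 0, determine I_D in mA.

V_SG = V_DD − V_G = 3.3 − 0.93 = 2.37 V, so V_ov = 2.37 − 1.17 = 1.2 V.
Assume saturation: I_D = ½ k_p V_ov² = 0.5 × 5.11 × 1.2² = 3.68 mA, giving V_SD = V_DD − I_D R_D = 3.3 − 3.68 × 1.56 = -2.44 V.
But -2.44 V < V_ov = 1.2 V, so the device is actually in triode.
In triode I_D = k_p[V_ov V_SD − ½ V_SD²] and I_D = (V_DD − V_SD)/R_D. Equating: 3.99 V_SD² − 10.57 V_SD + 3.3 = 0, giving V_SD = 0.362 V (the root below V_ov).
I_D = (3.3 − 0.362) / 1.56 = 1.88 mA.

I_D = 1.88 mA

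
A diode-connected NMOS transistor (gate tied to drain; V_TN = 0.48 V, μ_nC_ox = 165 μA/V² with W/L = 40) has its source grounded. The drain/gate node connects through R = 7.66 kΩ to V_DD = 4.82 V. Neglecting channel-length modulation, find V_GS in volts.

V_GS = 0.875 V

With gate tied to drain, V_GS = V_DS ≥ V_GS − V_TN, so the device is in saturation.
k_n = μ_nC_ox · (W/L) = 6.6 mA/V².
KCL at the drain: ½ k_n (V_GS − V_TN)² = (V_DD − V_GS)/R.
Let x = V_GS − 0.48. Then 25.3 x² + x − 4.34 = 0, giving x = 0.395 V (positive root), so V_GS = 0.875 V.
I_D = (V_DD − V_GS)/R = (4.82 − 0.875) / 7.66 = 0.515 mA.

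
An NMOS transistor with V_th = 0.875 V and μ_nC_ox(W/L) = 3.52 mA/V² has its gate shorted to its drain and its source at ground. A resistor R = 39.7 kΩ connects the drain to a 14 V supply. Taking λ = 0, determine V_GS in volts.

With gate tied to drain, V_GS = V_DS ≥ V_GS − V_th, so the device is in saturation.
KCL at the drain: ½ k_n (V_GS − V_th)² = (V_DD − V_GS)/R.
Let x = V_GS − 0.875. Then 69.9 x² + x − 13.12 = 0, giving x = 0.426 V (positive root), so V_GS = 1.3 V.
I_D = (V_DD − V_GS)/R = (14 − 1.3) / 39.7 = 0.32 mA.

V_GS = 1.30 V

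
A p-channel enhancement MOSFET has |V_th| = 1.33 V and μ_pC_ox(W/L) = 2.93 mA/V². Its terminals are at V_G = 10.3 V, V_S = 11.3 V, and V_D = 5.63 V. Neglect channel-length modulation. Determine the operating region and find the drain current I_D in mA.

Cutoff; I_D = 0 mA

V_SG = V_S − V_G = 11.3 − 10.3 = 1 V; V_SD = V_S − V_D = 11.3 − 5.63 = 5.67 V.
V_SG = 1 V < |V_th| = 1.33 V, so the transistor is in cutoff.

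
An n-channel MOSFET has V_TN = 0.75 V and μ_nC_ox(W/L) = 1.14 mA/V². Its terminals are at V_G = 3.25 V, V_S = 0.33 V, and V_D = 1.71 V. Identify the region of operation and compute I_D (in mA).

Triode; I_D = 2.33 mA

V_GS = V_G − V_S = 3.25 − 0.33 = 2.92 V; V_DS = V_D − V_S = 1.71 − 0.33 = 1.38 V.
V_ov = V_GS − V_TN = 2.92 − 0.75 = 2.17 V.
Since V_DS = 1.38 V < V_ov = 2.17 V, the device is in the triode region.
I_D = k_n [V_ov · V_DS − ½ V_DS²] = 1.14 × [2.17 × 1.38 − 0.5 × 1.38²] = 2.33 mA.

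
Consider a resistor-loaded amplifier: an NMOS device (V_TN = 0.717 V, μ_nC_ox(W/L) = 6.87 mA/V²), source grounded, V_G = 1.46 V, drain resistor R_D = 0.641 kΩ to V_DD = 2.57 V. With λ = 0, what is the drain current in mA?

I_D = 1.90 mA

V_GS = V_G = 1.46 V, so V_ov = 1.46 − 0.717 = 0.743 V.
Assume saturation: I_D = ½ k_n V_ov² = 0.5 × 6.87 × 0.743² = 1.9 mA, giving V_DS = V_DD − I_D R_D = 2.57 − 1.9 × 0.641 = 1.35 V.
V_DS = 1.35 V ≥ V_ov = 0.743 V, confirming saturation.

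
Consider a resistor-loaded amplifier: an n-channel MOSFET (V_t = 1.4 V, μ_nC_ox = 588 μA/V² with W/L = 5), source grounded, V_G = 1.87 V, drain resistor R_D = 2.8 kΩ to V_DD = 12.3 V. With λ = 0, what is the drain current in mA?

V_GS = V_G = 1.87 V, so V_ov = 1.87 − 1.4 = 0.47 V.
k_n = μ_nC_ox · (W/L) = 2.94 mA/V².
Assume saturation: I_D = ½ k_n V_ov² = 0.5 × 2.94 × 0.47² = 0.325 mA, giving V_DS = V_DD − I_D R_D = 12.3 − 0.325 × 2.8 = 11.4 V.
V_DS = 11.4 V ≥ V_ov = 0.47 V, confirming saturation.

I_D = 0.325 mA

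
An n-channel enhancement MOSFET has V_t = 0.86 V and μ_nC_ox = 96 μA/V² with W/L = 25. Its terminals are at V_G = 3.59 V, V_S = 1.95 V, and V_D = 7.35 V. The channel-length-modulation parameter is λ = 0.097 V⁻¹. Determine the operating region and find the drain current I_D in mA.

Saturation; I_D = 1.11 mA

V_GS = V_G − V_S = 3.59 − 1.95 = 1.64 V; V_DS = V_D − V_S = 7.35 − 1.95 = 5.4 V.
k_n = μ_nC_ox · (W/L) = 2.4 mA/V².
V_ov = V_GS − V_t = 1.64 − 0.86 = 0.78 V.
Since V_DS = 5.4 V ≥ V_ov = 0.78 V, the device is in saturation.
I_D = ½ k_n V_ov² (1 + λ V_DS) = 0.5 × 2.4 × 0.78² × (1 + 0.097 × 5.4) = 1.11 mA.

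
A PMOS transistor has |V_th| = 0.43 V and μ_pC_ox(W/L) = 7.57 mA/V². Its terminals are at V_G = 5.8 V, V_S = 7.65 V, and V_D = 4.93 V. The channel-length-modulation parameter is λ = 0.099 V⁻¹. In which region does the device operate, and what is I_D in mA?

V_SG = V_S − V_G = 7.65 − 5.8 = 1.85 V; V_SD = V_S − V_D = 7.65 − 4.93 = 2.72 V.
V_ov = V_SG − |V_th| = 1.85 − 0.43 = 1.42 V.
Since V_SD = 2.72 V ≥ V_ov = 1.42 V, the device is in saturation.
I_D = ½ k_p V_ov² (1 + λ V_SD) = 0.5 × 7.57 × 1.42² × (1 + 0.099 × 2.72) = 9.69 mA.

Saturation; I_D = 9.69 mA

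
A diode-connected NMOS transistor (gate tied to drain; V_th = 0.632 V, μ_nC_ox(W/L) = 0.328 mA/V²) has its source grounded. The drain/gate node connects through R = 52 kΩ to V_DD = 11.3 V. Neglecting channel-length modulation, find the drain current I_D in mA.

With gate tied to drain, V_GS = V_DS ≥ V_GS − V_th, so the device is in saturation.
KCL at the drain: ½ k_n (V_GS − V_th)² = (V_DD − V_GS)/R.
Let x = V_GS − 0.632. Then 8.53 x² + x − 10.67 = 0, giving x = 1.06 V (positive root), so V_GS = 1.69 V.
I_D = (V_DD − V_GS)/R = (11.3 − 1.69) / 52 = 0.185 mA.

I_D = 0.185 mA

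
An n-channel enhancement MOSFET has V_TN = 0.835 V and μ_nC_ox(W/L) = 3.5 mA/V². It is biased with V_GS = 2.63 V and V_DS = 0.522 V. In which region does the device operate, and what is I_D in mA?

V_ov = V_GS − V_TN = 2.63 − 0.835 = 1.79 V.
Since V_DS = 0.522 V < V_ov = 1.79 V, the device is in the triode region.
I_D = k_n [V_ov · V_DS − ½ V_DS²] = 3.5 × [1.79 × 0.522 − 0.5 × 0.522²] = 2.8 mA.

Triode; I_D = 2.80 mA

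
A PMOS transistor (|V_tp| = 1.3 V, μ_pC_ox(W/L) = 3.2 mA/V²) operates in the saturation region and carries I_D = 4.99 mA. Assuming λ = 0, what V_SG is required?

In saturation I_D = ½ k_p (V_SG − |V_tp|)², so V_SG − |V_tp| = √(2 I_D / k_p) = √(2 × 4.99 / 3.2) = 1.77 V.
V_SG = 1.3 + 1.77 = 3.07 V.

V_SG = 3.07 V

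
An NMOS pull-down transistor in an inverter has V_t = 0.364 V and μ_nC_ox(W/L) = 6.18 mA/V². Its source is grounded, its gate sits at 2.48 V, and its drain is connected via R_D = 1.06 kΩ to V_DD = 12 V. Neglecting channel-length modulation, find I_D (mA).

V_GS = V_G = 2.48 V, so V_ov = 2.48 − 0.364 = 2.12 V.
Assume saturation: I_D = ½ k_n V_ov² = 0.5 × 6.18 × 2.12² = 13.8 mA, giving V_DS = V_DD − I_D R_D = 12 − 13.8 × 1.06 = -2.67 V.
But -2.67 V < V_ov = 2.12 V, so the device is actually in triode.
In triode I_D = k_n[V_ov V_DS − ½ V_DS²] and I_D = (V_DD − V_DS)/R_D. Equating: 3.28 V_DS² − 14.86 V_DS + 12 = 0, giving V_DS = 1.05 V (the root below V_ov).
I_D = (12 − 1.05) / 1.06 = 10.3 mA.

I_D = 10.3 mA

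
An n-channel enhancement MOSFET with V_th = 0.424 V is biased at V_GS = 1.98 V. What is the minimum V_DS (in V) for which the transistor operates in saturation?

V_DS,sat = 1.56 V

The boundary between triode and saturation is V_DS = V_GS − V_th = V_ov.
V_ov = 1.98 − 0.424 = 1.56 V.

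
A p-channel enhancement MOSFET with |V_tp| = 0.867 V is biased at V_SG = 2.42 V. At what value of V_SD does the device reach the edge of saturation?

The boundary between triode and saturation is V_SD = V_SG − |V_tp| = V_ov.
V_ov = 2.42 − 0.867 = 1.55 V.

V_SD,sat = 1.55 V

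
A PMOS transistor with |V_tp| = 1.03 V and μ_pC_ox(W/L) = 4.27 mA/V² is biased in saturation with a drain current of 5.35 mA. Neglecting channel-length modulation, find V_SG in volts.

V_SG = 2.61 V

In saturation I_D = ½ k_p (V_SG − |V_tp|)², so V_SG − |V_tp| = √(2 I_D / k_p) = √(2 × 5.35 / 4.27) = 1.58 V.
V_SG = 1.03 + 1.58 = 2.61 V.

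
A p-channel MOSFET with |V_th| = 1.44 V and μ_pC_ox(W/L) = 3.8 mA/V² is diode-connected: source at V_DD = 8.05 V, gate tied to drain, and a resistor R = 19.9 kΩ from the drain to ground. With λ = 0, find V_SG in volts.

V_SG = 1.85 V

With gate tied to drain, V_SG = V_SD ≥ V_SG − |V_th|, so the device is in saturation.
KCL at the drain: ½ k_p (V_SG − |V_th|)² = (V_DD − V_SG)/R.
Let x = V_SG − 1.44. Then 37.8 x² + x − 6.61 = 0, giving x = 0.405 V (positive root), so V_SG = 1.85 V.
I_D = (V_DD − V_SG)/R = (8.05 − 1.85) / 19.9 = 0.312 mA.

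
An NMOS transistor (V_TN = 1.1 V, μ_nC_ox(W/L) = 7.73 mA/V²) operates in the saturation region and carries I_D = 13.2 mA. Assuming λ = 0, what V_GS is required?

In saturation I_D = ½ k_n (V_GS − V_TN)², so V_GS − V_TN = √(2 I_D / k_n) = √(2 × 13.2 / 7.73) = 1.85 V.
V_GS = 1.1 + 1.85 = 2.95 V.

V_GS = 2.95 V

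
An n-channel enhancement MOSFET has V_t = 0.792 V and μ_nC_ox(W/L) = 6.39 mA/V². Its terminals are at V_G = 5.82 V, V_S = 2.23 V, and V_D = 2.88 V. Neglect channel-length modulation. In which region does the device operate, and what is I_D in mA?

Triode; I_D = 10.3 mA

V_GS = V_G − V_S = 5.82 − 2.23 = 3.59 V; V_DS = V_D − V_S = 2.88 − 2.23 = 0.65 V.
V_ov = V_GS − V_t = 3.59 − 0.792 = 2.8 V.
Since V_DS = 0.65 V < V_ov = 2.8 V, the device is in the triode region.
I_D = k_n [V_ov · V_DS − ½ V_DS²] = 6.39 × [2.8 × 0.65 − 0.5 × 0.65²] = 10.3 mA.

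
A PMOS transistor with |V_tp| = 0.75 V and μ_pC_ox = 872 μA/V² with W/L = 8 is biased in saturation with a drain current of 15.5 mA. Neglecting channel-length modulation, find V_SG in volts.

V_SG = 2.86 V

k_p = μ_pC_ox · (W/L) = 6.976 mA/V².
In saturation I_D = ½ k_p (V_SG − |V_tp|)², so V_SG − |V_tp| = √(2 I_D / k_p) = √(2 × 15.5 / 6.976) = 2.11 V.
V_SG = 0.75 + 2.11 = 2.86 V.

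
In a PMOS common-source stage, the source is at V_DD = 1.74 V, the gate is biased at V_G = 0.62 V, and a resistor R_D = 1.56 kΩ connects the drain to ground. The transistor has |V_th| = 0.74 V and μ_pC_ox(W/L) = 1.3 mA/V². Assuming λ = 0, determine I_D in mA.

V_SG = V_DD − V_G = 1.74 − 0.62 = 1.12 V, so V_ov = 1.12 − 0.74 = 0.38 V.
Assume saturation: I_D = ½ k_p V_ov² = 0.5 × 1.3 × 0.38² = 0.0939 mA, giving V_SD = V_DD − I_D R_D = 1.74 − 0.0939 × 1.56 = 1.59 V.
V_SD = 1.59 V ≥ V_ov = 0.38 V, confirming saturation.

I_D = 0.0939 mA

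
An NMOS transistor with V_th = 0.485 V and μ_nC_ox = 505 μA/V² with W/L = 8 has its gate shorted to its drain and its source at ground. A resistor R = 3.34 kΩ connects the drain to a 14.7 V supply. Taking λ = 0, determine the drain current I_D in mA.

With gate tied to drain, V_GS = V_DS ≥ V_GS − V_th, so the device is in saturation.
k_n = μ_nC_ox · (W/L) = 4.04 mA/V².
KCL at the drain: ½ k_n (V_GS − V_th)² = (V_DD − V_GS)/R.
Let x = V_GS − 0.485. Then 6.75 x² + x − 14.21 = 0, giving x = 1.38 V (positive root), so V_GS = 1.86 V.
I_D = (V_DD − V_GS)/R = (14.7 − 1.86) / 3.34 = 3.84 mA.

I_D = 3.84 mA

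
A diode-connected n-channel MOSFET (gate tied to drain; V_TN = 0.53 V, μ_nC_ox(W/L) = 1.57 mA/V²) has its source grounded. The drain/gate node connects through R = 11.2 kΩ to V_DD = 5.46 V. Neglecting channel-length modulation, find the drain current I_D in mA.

I_D = 0.378 mA

With gate tied to drain, V_GS = V_DS ≥ V_GS − V_TN, so the device is in saturation.
KCL at the drain: ½ k_n (V_GS − V_TN)² = (V_DD − V_GS)/R.
Let x = V_GS − 0.53. Then 8.79 x² + x − 4.93 = 0, giving x = 0.694 V (positive root), so V_GS = 1.22 V.
I_D = (V_DD − V_GS)/R = (5.46 − 1.22) / 11.2 = 0.378 mA.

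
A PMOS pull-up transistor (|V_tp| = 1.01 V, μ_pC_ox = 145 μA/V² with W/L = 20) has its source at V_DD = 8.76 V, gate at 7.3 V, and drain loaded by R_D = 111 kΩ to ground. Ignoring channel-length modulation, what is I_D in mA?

V_SG = V_DD − V_G = 8.76 − 7.3 = 1.46 V, so V_ov = 1.46 − 1.01 = 0.45 V.
k_p = μ_pC_ox · (W/L) = 2.9 mA/V².
Assume saturation: I_D = ½ k_p V_ov² = 0.5 × 2.9 × 0.45² = 0.294 mA, giving V_SD = V_DD − I_D R_D = 8.76 − 0.294 × 111 = -23.8 V.
But -23.8 V < V_ov = 0.45 V, so the device is actually in triode.
In triode I_D = k_p[V_ov V_SD − ½ V_SD²] and I_D = (V_DD − V_SD)/R_D. Equating: 161 V_SD² − 145.9 V_SD + 8.76 = 0, giving V_SD = 0.0647 V (the root below V_ov).
I_D = (8.76 − 0.0647) / 111 = 0.0783 mA.

I_D = 0.0783 mA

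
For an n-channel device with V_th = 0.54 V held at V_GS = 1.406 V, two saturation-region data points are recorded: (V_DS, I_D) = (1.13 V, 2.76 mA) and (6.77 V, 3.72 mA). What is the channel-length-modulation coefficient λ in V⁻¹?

With V_GS fixed, I_D ∝ (1 + λ V_DS) in saturation, so I_D2/I_D1 = (1 + λ V_DS2)/(1 + λ V_DS1).
3.72/2.76 = 1.348 = (1 + 6.77 λ)/(1 + 1.13 λ).
Solving: λ (I_D1 V_DS2 − I_D2 V_DS1) = I_D2 − I_D1, so λ = (3.72 − 2.76) / (2.76 × 6.77 − 3.72 × 1.13) = 0.96 / 14.5 = 0.0663 V⁻¹.

λ = 0.0663 V⁻¹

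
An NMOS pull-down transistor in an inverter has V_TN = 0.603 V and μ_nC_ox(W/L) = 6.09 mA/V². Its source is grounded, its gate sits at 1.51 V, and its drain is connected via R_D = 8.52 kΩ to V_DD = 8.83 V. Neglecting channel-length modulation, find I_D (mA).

I_D = 1.01 mA

V_GS = V_G = 1.51 V, so V_ov = 1.51 − 0.603 = 0.907 V.
Assume saturation: I_D = ½ k_n V_ov² = 0.5 × 6.09 × 0.907² = 2.5 mA, giving V_DS = V_DD − I_D R_D = 8.83 − 2.5 × 8.52 = -12.5 V.
But -12.5 V < V_ov = 0.907 V, so the device is actually in triode.
In triode I_D = k_n[V_ov V_DS − ½ V_DS²] and I_D = (V_DD − V_DS)/R_D. Equating: 25.9 V_DS² − 48.06 V_DS + 8.83 = 0, giving V_DS = 0.207 V (the root below V_ov).
I_D = (8.83 − 0.207) / 8.52 = 1.01 mA.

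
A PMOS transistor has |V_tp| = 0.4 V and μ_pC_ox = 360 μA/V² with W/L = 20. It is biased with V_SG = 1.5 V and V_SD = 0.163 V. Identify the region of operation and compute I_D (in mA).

k_p = μ_pC_ox · (W/L) = 7.2 mA/V².
V_ov = V_SG − |V_tp| = 1.5 − 0.4 = 1.1 V.
Since V_SD = 0.163 V < V_ov = 1.1 V, the device is in the triode region.
I_D = k_p [V_ov · V_SD − ½ V_SD²] = 7.2 × [1.1 × 0.163 − 0.5 × 0.163²] = 1.2 mA.

Triode; I_D = 1.20 mA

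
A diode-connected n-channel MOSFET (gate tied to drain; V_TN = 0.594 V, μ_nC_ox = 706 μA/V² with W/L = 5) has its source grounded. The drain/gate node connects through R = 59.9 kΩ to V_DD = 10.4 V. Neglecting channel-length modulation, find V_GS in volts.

V_GS = 0.894 V

With gate tied to drain, V_GS = V_DS ≥ V_GS − V_TN, so the device is in saturation.
k_n = μ_nC_ox · (W/L) = 3.53 mA/V².
KCL at the drain: ½ k_n (V_GS − V_TN)² = (V_DD − V_GS)/R.
Let x = V_GS − 0.594. Then 106 x² + x − 9.806 = 0, giving x = 0.3 V (positive root), so V_GS = 0.894 V.
I_D = (V_DD − V_GS)/R = (10.4 − 0.894) / 59.9 = 0.159 mA.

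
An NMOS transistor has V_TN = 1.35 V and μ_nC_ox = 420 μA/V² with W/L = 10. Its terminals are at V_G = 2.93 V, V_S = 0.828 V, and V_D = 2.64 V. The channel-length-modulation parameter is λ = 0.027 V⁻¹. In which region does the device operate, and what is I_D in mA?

V_GS = V_G − V_S = 2.93 − 0.828 = 2.1 V; V_DS = V_D − V_S = 2.64 − 0.828 = 1.81 V.
k_n = μ_nC_ox · (W/L) = 4.2 mA/V².
V_ov = V_GS − V_TN = 2.1 − 1.35 = 0.752 V.
Since V_DS = 1.81 V ≥ V_ov = 0.752 V, the device is in saturation.
I_D = ½ k_n V_ov² (1 + λ V_DS) = 0.5 × 4.2 × 0.752² × (1 + 0.027 × 1.81) = 1.25 mA.

Saturation; I_D = 1.25 mA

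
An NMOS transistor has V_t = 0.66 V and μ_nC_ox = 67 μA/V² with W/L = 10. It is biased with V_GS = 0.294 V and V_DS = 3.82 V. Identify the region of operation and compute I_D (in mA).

V_GS = 0.294 V < V_t = 0.66 V, so the transistor is in cutoff.

Cutoff; I_D = 0 mA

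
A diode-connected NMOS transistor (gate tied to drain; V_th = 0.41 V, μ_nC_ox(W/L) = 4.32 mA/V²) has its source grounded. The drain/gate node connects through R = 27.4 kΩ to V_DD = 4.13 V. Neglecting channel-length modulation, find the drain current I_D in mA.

I_D = 0.127 mA

With gate tied to drain, V_GS = V_DS ≥ V_GS − V_th, so the device is in saturation.
KCL at the drain: ½ k_n (V_GS − V_th)² = (V_DD − V_GS)/R.
Let x = V_GS − 0.41. Then 59.2 x² + x − 3.72 = 0, giving x = 0.242 V (positive root), so V_GS = 0.652 V.
I_D = (V_DD − V_GS)/R = (4.13 − 0.652) / 27.4 = 0.127 mA.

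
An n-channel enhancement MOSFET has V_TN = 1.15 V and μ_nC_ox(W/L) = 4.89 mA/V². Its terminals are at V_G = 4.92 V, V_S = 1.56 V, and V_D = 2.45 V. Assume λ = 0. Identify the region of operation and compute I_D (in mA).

V_GS = V_G − V_S = 4.92 − 1.56 = 3.36 V; V_DS = V_D − V_S = 2.45 − 1.56 = 0.89 V.
V_ov = V_GS − V_TN = 3.36 − 1.15 = 2.21 V.
Since V_DS = 0.89 V < V_ov = 2.21 V, the device is in the triode region.
I_D = k_n [V_ov · V_DS − ½ V_DS²] = 4.89 × [2.21 × 0.89 − 0.5 × 0.89²] = 7.68 mA.

Triode; I_D = 7.68 mA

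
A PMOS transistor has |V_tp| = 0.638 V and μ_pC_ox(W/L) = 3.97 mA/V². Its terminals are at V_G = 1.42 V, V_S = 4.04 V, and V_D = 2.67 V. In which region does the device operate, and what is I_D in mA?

Triode; I_D = 7.05 mA

V_SG = V_S − V_G = 4.04 − 1.42 = 2.62 V; V_SD = V_S − V_D = 4.04 − 2.67 = 1.37 V.
V_ov = V_SG − |V_tp| = 2.62 − 0.638 = 1.98 V.
Since V_SD = 1.37 V < V_ov = 1.98 V, the device is in the triode region.
I_D = k_p [V_ov · V_SD − ½ V_SD²] = 3.97 × [1.98 × 1.37 − 0.5 × 1.37²] = 7.05 mA.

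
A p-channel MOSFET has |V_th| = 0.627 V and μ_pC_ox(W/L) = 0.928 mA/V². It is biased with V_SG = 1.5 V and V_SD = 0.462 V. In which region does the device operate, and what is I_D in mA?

V_ov = V_SG − |V_th| = 1.5 − 0.627 = 0.873 V.
Since V_SD = 0.462 V < V_ov = 0.873 V, the device is in the triode region.
I_D = k_p [V_ov · V_SD − ½ V_SD²] = 0.928 × [0.873 × 0.462 − 0.5 × 0.462²] = 0.275 mA.

Triode; I_D = 0.275 mA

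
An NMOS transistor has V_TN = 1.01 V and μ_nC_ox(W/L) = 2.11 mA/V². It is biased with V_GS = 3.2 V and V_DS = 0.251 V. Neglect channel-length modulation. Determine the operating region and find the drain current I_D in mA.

V_ov = V_GS − V_TN = 3.2 − 1.01 = 2.19 V.
Since V_DS = 0.251 V < V_ov = 2.19 V, the device is in the triode region.
I_D = k_n [V_ov · V_DS − ½ V_DS²] = 2.11 × [2.19 × 0.251 − 0.5 × 0.251²] = 1.09 mA.

Triode; I_D = 1.09 mA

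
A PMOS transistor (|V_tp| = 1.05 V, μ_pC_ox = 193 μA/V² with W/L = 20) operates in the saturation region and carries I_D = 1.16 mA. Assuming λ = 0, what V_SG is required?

V_SG = 1.83 V

k_p = μ_pC_ox · (W/L) = 3.86 mA/V².
In saturation I_D = ½ k_p (V_SG − |V_tp|)², so V_SG − |V_tp| = √(2 I_D / k_p) = √(2 × 1.16 / 3.86) = 0.775 V.
V_SG = 1.05 + 0.775 = 1.83 V.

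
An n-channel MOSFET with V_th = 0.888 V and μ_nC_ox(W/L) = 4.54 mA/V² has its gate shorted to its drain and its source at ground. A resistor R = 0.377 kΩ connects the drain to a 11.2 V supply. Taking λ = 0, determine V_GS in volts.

With gate tied to drain, V_GS = V_DS ≥ V_GS − V_th, so the device is in saturation.
KCL at the drain: ½ k_n (V_GS − V_th)² = (V_DD − V_GS)/R.
Let x = V_GS − 0.888. Then 0.856 x² + x − 10.31 = 0, giving x = 2.94 V (positive root), so V_GS = 3.82 V.
I_D = (V_DD − V_GS)/R = (11.2 − 3.82) / 0.377 = 19.6 mA.

V_GS = 3.82 V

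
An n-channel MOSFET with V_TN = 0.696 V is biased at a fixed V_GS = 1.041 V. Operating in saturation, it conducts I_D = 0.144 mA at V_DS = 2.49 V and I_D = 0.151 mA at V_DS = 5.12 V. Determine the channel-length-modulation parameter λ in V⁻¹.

With V_GS fixed, I_D ∝ (1 + λ V_DS) in saturation, so I_D2/I_D1 = (1 + λ V_DS2)/(1 + λ V_DS1).
0.151/0.144 = 1.049 = (1 + 5.12 λ)/(1 + 2.49 λ).
Solving: λ (I_D1 V_DS2 − I_D2 V_DS1) = I_D2 − I_D1, so λ = (0.151 − 0.144) / (0.144 × 5.12 − 0.151 × 2.49) = 0.007 / 0.361 = 0.0194 V⁻¹.

λ = 0.0194 V⁻¹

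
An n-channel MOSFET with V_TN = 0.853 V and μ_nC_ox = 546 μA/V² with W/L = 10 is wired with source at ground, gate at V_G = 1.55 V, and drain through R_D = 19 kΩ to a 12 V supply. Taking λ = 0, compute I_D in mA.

I_D = 0.622 mA

V_GS = V_G = 1.55 V, so V_ov = 1.55 − 0.853 = 0.697 V.
k_n = μ_nC_ox · (W/L) = 5.46 mA/V².
Assume saturation: I_D = ½ k_n V_ov² = 0.5 × 5.46 × 0.697² = 1.33 mA, giving V_DS = V_DD − I_D R_D = 12 − 1.33 × 19 = -13.2 V.
But -13.2 V < V_ov = 0.697 V, so the device is actually in triode.
In triode I_D = k_n[V_ov V_DS − ½ V_DS²] and I_D = (V_DD − V_DS)/R_D. Equating: 51.9 V_DS² − 73.31 V_DS + 12 = 0, giving V_DS = 0.189 V (the root below V_ov).
I_D = (12 − 0.189) / 19 = 0.622 mA.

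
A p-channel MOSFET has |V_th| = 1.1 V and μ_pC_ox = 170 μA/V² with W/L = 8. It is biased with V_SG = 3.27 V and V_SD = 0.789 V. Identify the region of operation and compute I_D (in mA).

Triode; I_D = 1.91 mA

k_p = μ_pC_ox · (W/L) = 1.36 mA/V².
V_ov = V_SG − |V_th| = 3.27 − 1.1 = 2.17 V.
Since V_SD = 0.789 V < V_ov = 2.17 V, the device is in the triode region.
I_D = k_p [V_ov · V_SD − ½ V_SD²] = 1.36 × [2.17 × 0.789 − 0.5 × 0.789²] = 1.91 mA.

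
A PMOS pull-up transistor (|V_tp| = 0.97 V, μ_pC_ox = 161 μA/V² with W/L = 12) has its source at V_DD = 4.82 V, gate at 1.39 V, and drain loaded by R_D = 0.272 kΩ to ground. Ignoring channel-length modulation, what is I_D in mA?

I_D = 5.85 mA

V_SG = V_DD − V_G = 4.82 − 1.39 = 3.43 V, so V_ov = 3.43 − 0.97 = 2.46 V.
k_p = μ_pC_ox · (W/L) = 1.932 mA/V².
Assume saturation: I_D = ½ k_p V_ov² = 0.5 × 1.932 × 2.46² = 5.85 mA, giving V_SD = V_DD − I_D R_D = 4.82 − 5.85 × 0.272 = 3.23 V.
V_SD = 3.23 V ≥ V_ov = 2.46 V, confirming saturation.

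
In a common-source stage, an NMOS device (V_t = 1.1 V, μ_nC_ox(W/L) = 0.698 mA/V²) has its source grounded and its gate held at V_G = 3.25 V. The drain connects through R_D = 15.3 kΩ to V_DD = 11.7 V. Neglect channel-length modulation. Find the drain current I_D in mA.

V_GS = V_G = 3.25 V, so V_ov = 3.25 − 1.1 = 2.15 V.
Assume saturation: I_D = ½ k_n V_ov² = 0.5 × 0.698 × 2.15² = 1.61 mA, giving V_DS = V_DD − I_D R_D = 11.7 − 1.61 × 15.3 = -13 V.
But -13 V < V_ov = 2.15 V, so the device is actually in triode.
In triode I_D = k_n[V_ov V_DS − ½ V_DS²] and I_D = (V_DD − V_DS)/R_D. Equating: 5.34 V_DS² − 23.96 V_DS + 11.7 = 0, giving V_DS = 0.558 V (the root below V_ov).
I_D = (11.7 − 0.558) / 15.3 = 0.728 mA.

I_D = 0.728 mA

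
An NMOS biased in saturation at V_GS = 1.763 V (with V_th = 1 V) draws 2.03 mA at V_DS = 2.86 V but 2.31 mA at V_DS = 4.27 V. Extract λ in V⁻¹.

With V_GS fixed, I_D ∝ (1 + λ V_DS) in saturation, so I_D2/I_D1 = (1 + λ V_DS2)/(1 + λ V_DS1).
2.31/2.03 = 1.138 = (1 + 4.27 λ)/(1 + 2.86 λ).
Solving: λ (I_D1 V_DS2 − I_D2 V_DS1) = I_D2 − I_D1, so λ = (2.31 − 2.03) / (2.03 × 4.27 − 2.31 × 2.86) = 0.28 / 2.06 = 0.136 V⁻¹.

λ = 0.136 V⁻¹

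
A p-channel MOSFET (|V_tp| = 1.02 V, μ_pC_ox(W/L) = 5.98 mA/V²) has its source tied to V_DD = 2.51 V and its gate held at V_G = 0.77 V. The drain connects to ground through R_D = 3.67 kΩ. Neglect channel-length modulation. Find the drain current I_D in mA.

I_D = 0.638 mA

V_SG = V_DD − V_G = 2.51 − 0.77 = 1.74 V, so V_ov = 1.74 − 1.02 = 0.72 V.
Assume saturation: I_D = ½ k_p V_ov² = 0.5 × 5.98 × 0.72² = 1.55 mA, giving V_SD = V_DD − I_D R_D = 2.51 − 1.55 × 3.67 = -3.18 V.
But -3.18 V < V_ov = 0.72 V, so the device is actually in triode.
In triode I_D = k_p[V_ov V_SD − ½ V_SD²] and I_D = (V_DD − V_SD)/R_D. Equating: 11 V_SD² − 16.8 V_SD + 2.51 = 0, giving V_SD = 0.168 V (the root below V_ov).
I_D = (2.51 − 0.168) / 3.67 = 0.638 mA.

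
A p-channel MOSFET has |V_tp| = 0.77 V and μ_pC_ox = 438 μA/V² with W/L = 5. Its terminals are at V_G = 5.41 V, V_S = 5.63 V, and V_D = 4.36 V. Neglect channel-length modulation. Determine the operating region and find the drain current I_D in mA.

Cutoff; I_D = 0 mA

V_SG = V_S − V_G = 5.63 − 5.41 = 0.22 V; V_SD = V_S − V_D = 5.63 − 4.36 = 1.27 V.
V_SG = 0.22 V < |V_tp| = 0.77 V, so the transistor is in cutoff.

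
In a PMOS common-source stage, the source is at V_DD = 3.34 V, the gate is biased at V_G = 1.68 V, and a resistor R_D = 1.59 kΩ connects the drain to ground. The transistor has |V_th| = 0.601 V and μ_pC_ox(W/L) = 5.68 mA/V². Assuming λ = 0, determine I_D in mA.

V_SG = V_DD − V_G = 3.34 − 1.68 = 1.66 V, so V_ov = 1.66 − 0.601 = 1.06 V.
Assume saturation: I_D = ½ k_p V_ov² = 0.5 × 5.68 × 1.06² = 3.19 mA, giving V_SD = V_DD − I_D R_D = 3.34 − 3.19 × 1.59 = -1.72 V.
But -1.72 V < V_ov = 1.06 V, so the device is actually in triode.
In triode I_D = k_p[V_ov V_SD − ½ V_SD²] and I_D = (V_DD − V_SD)/R_D. Equating: 4.52 V_SD² − 10.56 V_SD + 3.34 = 0, giving V_SD = 0.377 V (the root below V_ov).
I_D = (3.34 − 0.377) / 1.59 = 1.86 mA.

I_D = 1.86 mA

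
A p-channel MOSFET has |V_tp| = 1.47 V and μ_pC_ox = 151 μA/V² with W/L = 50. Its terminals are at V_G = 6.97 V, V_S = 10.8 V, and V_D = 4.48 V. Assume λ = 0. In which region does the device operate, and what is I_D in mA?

V_SG = V_S − V_G = 10.8 − 6.97 = 3.83 V; V_SD = V_S − V_D = 10.8 − 4.48 = 6.32 V.
k_p = μ_pC_ox · (W/L) = 7.55 mA/V².
V_ov = V_SG − |V_tp| = 3.83 − 1.47 = 2.36 V.
Since V_SD = 6.32 V ≥ V_ov = 2.36 V, the device is in saturation.
I_D = ½ k_p V_ov² = 0.5 × 7.55 × 2.36² = 21 mA.

Saturation; I_D = 21.0 mA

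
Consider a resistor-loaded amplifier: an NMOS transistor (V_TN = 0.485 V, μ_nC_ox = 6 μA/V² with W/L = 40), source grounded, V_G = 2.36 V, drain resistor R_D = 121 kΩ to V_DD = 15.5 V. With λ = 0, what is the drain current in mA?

V_GS = V_G = 2.36 V, so V_ov = 2.36 − 0.485 = 1.88 V.
k_n = μ_nC_ox · (W/L) = 0.24 mA/V².
Assume saturation: I_D = ½ k_n V_ov² = 0.5 × 0.24 × 1.88² = 0.422 mA, giving V_DS = V_DD − I_D R_D = 15.5 − 0.422 × 121 = -35.5 V.
But -35.5 V < V_ov = 1.88 V, so the device is actually in triode.
In triode I_D = k_n[V_ov V_DS − ½ V_DS²] and I_D = (V_DD − V_DS)/R_D. Equating: 14.5 V_DS² − 55.45 V_DS + 15.5 = 0, giving V_DS = 0.304 V (the root below V_ov).
I_D = (15.5 − 0.304) / 121 = 0.126 mA.

I_D = 0.126 mA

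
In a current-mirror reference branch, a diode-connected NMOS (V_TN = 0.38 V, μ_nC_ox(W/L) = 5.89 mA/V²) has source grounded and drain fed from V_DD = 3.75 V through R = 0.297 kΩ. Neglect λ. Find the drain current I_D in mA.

With gate tied to drain, V_GS = V_DS ≥ V_GS − V_TN, so the device is in saturation.
KCL at the drain: ½ k_n (V_GS − V_TN)² = (V_DD − V_GS)/R.
Let x = V_GS − 0.38. Then 0.875 x² + x − 3.37 = 0, giving x = 1.47 V (positive root), so V_GS = 1.85 V.
I_D = (V_DD − V_GS)/R = (3.75 − 1.85) / 0.297 = 6.39 mA.

I_D = 6.39 mA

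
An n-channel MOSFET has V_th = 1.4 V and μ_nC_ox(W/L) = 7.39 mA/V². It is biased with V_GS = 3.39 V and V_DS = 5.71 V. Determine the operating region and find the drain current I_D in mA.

Saturation; I_D = 14.6 mA

V_ov = V_GS − V_th = 3.39 − 1.4 = 1.99 V.
Since V_DS = 5.71 V ≥ V_ov = 1.99 V, the device is in saturation.
I_D = ½ k_n V_ov² = 0.5 × 7.39 × 1.99² = 14.6 mA.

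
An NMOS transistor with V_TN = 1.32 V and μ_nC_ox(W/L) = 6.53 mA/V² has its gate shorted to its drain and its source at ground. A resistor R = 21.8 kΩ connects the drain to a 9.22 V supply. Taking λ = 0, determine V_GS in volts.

V_GS = 1.65 V

With gate tied to drain, V_GS = V_DS ≥ V_GS − V_TN, so the device is in saturation.
KCL at the drain: ½ k_n (V_GS − V_TN)² = (V_DD − V_GS)/R.
Let x = V_GS − 1.32. Then 71.2 x² + x − 7.9 = 0, giving x = 0.326 V (positive root), so V_GS = 1.65 V.
I_D = (V_DD − V_GS)/R = (9.22 − 1.65) / 21.8 = 0.347 mA.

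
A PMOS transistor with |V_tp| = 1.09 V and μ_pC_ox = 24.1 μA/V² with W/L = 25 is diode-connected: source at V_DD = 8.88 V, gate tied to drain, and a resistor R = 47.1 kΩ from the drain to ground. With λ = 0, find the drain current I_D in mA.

With gate tied to drain, V_SG = V_SD ≥ V_SG − |V_tp|, so the device is in saturation.
k_p = μ_pC_ox · (W/L) = 0.6025 mA/V².
KCL at the drain: ½ k_p (V_SG − |V_tp|)² = (V_DD − V_SG)/R.
Let x = V_SG − 1.09. Then 14.2 x² + x − 7.79 = 0, giving x = 0.707 V (positive root), so V_SG = 1.8 V.
I_D = (V_DD − V_SG)/R = (8.88 − 1.8) / 47.1 = 0.15 mA.

I_D = 0.150 mA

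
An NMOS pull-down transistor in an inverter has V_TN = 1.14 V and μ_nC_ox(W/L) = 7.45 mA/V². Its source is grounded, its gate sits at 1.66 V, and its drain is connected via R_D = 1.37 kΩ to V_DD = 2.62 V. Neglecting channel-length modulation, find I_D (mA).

I_D = 1.01 mA

V_GS = V_G = 1.66 V, so V_ov = 1.66 − 1.14 = 0.52 V.
Assume saturation: I_D = ½ k_n V_ov² = 0.5 × 7.45 × 0.52² = 1.01 mA, giving V_DS = V_DD − I_D R_D = 2.62 − 1.01 × 1.37 = 1.24 V.
V_DS = 1.24 V ≥ V_ov = 0.52 V, confirming saturation.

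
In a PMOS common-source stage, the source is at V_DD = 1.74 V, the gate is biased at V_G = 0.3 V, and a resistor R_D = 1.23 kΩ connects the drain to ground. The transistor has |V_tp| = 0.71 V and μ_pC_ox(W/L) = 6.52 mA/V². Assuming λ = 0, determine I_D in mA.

V_SG = V_DD − V_G = 1.74 − 0.3 = 1.44 V, so V_ov = 1.44 − 0.71 = 0.73 V.
Assume saturation: I_D = ½ k_p V_ov² = 0.5 × 6.52 × 0.73² = 1.74 mA, giving V_SD = V_DD − I_D R_D = 1.74 − 1.74 × 1.23 = -0.397 V.
But -0.397 V < V_ov = 0.73 V, so the device is actually in triode.
In triode I_D = k_p[V_ov V_SD − ½ V_SD²] and I_D = (V_DD − V_SD)/R_D. Equating: 4.01 V_SD² − 6.854 V_SD + 1.74 = 0, giving V_SD = 0.31 V (the root below V_ov).
I_D = (1.74 − 0.31) / 1.23 = 1.16 mA.

I_D = 1.16 mA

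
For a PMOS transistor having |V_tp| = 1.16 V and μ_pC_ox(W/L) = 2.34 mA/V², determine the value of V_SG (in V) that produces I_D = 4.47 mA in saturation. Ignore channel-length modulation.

In saturation I_D = ½ k_p (V_SG − |V_tp|)², so V_SG − |V_tp| = √(2 I_D / k_p) = √(2 × 4.47 / 2.34) = 1.95 V.
V_SG = 1.16 + 1.95 = 3.11 V.

V_SG = 3.11 V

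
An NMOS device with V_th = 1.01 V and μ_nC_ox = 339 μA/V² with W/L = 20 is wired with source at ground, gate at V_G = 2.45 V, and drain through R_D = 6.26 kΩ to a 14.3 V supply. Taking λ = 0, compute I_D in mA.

V_GS = V_G = 2.45 V, so V_ov = 2.45 − 1.01 = 1.44 V.
k_n = μ_nC_ox · (W/L) = 6.78 mA/V².
Assume saturation: I_D = ½ k_n V_ov² = 0.5 × 6.78 × 1.44² = 7.03 mA, giving V_DS = V_DD − I_D R_D = 14.3 − 7.03 × 6.26 = -29.7 V.
But -29.7 V < V_ov = 1.44 V, so the device is actually in triode.
In triode I_D = k_n[V_ov V_DS − ½ V_DS²] and I_D = (V_DD − V_DS)/R_D. Equating: 21.2 V_DS² − 62.12 V_DS + 14.3 = 0, giving V_DS = 0.252 V (the root below V_ov).
I_D = (14.3 − 0.252) / 6.26 = 2.24 mA.

I_D = 2.24 mA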